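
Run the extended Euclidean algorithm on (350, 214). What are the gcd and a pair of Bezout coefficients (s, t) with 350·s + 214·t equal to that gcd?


Euclidean algorithm on (350, 214) — divide until remainder is 0:
  350 = 1 · 214 + 136
  214 = 1 · 136 + 78
  136 = 1 · 78 + 58
  78 = 1 · 58 + 20
  58 = 2 · 20 + 18
  20 = 1 · 18 + 2
  18 = 9 · 2 + 0
gcd(350, 214) = 2.
Track Bezout coefficients alongside the remainders: start with r₀ = 350 = a·1 + b·0 (s = 1, t = 0) and r₁ = 214 = a·0 + b·1 (s = 0, t = 1); each new remainder r_{k+1} = r_{k-1} − q_k·r_k inherits s_{k+1} = s_{k-1} − q_k·s_k, t_{k+1} = t_{k-1} − q_k·t_k, so r_k = a·s_k + b·t_k at every step:
  q = 1: r = 136, s = 1 − 1·0 = 1, t = 0 − 1·1 = -1  (check: 350·1 + 214·(-1) = 136)
  q = 1: r = 78, s = 0 − 1·1 = -1, t = 1 − 1·(-1) = 2  (check: 350·(-1) + 214·2 = 78)
  q = 1: r = 58, s = 1 − 1·(-1) = 2, t = -1 − 1·2 = -3  (check: 350·2 + 214·(-3) = 58)
  q = 1: r = 20, s = -1 − 1·2 = -3, t = 2 − 1·(-3) = 5  (check: 350·(-3) + 214·5 = 20)
  q = 2: r = 18, s = 2 − 2·(-3) = 8, t = -3 − 2·5 = -13  (check: 350·8 + 214·(-13) = 18)
  q = 1: r = 2, s = -3 − 1·8 = -11, t = 5 − 1·(-13) = 18  (check: 350·(-11) + 214·18 = 2)
The row with r = 2 (the gcd) gives the Bezout coefficients s = -11, t = 18.
Result: 350 · (-11) + 214 · (18) = 2.

gcd(350, 214) = 2; s = -11, t = 18 (check: 350·(-11) + 214·18 = 2).


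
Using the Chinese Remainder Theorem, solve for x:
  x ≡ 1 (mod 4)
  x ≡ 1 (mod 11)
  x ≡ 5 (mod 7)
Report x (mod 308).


Moduli 4, 11, 7 are pairwise coprime; by CRT there is a unique solution modulo M = 4 · 11 · 7 = 308.
Solve pairwise, accumulating the modulus:
  Start with x ≡ 1 (mod 4).
  Combine with x ≡ 1 (mod 11): since gcd(4, 11) = 1, we get a unique residue mod 44.
    Write x = 1 + 4·t and substitute into x ≡ 1 (mod 11): 4·t ≡ 1 − 1 = 0 (mod 11).
    The inverse of 4 mod 11 is 3 (since 4·3 = 12 = 1·11 + 1), so t ≡ 3·0 = 0 ≡ 0 (mod 11).
    Then x = 1 + 4·0 = 1, valid modulo lcm(4, 11) = 44: x ≡ 1 (mod 44).
  Combine with x ≡ 5 (mod 7): since gcd(44, 7) = 1, we get a unique residue mod 308.
    Write x = 1 + 44·t and substitute into x ≡ 5 (mod 7): 44·t ≡ 5 − 1 = 4 (mod 7).
    Reduce coefficients mod 7: 2·t ≡ 4 (mod 7).
    The inverse of 2 mod 7 is 4 (since 2·4 = 8 = 1·7 + 1), so t ≡ 4·4 = 16 ≡ 2 (mod 7).
    Then x = 1 + 44·2 = 89, valid modulo lcm(44, 7) = 308: x ≡ 89 (mod 308).
Verify: 89 mod 4 = 1 ✓, 89 mod 11 = 1 ✓, 89 mod 7 = 5 ✓.

x ≡ 89 (mod 308).


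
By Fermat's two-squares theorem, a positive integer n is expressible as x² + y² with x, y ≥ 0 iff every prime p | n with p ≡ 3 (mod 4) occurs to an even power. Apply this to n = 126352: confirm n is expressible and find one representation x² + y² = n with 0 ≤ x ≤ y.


Step 1: Factor n = 126352 = 2^4 · 53 · 149.
Step 2: Check the mod-4 condition on each prime factor: 2 = 2 (special); 53 ≡ 1 (mod 4), exponent 1; 149 ≡ 1 (mod 4), exponent 1.
All primes ≡ 3 (mod 4) appear to even exponent (or don't appear), so by the two-squares theorem n IS expressible as a sum of two squares.
Step 3: Build a representation. Group n = k² · m with k = 4 and m = 53 · 149 = 7897 (a product of primes ≡ 1 (mod 4)); a representation of m scales to one of n via (k·x)² + (k·y)² = k²(x² + y²). Each prime p ≡ 1 (mod 4) is itself a sum of two squares; find a² by testing p − a² for a perfect square:
  53: 53 − 1² = 52, 53 − 2² = 49 = 7² ⇒ 53 = 2² + 7².
  149: 149 − 1² = 148, 149 − 2² = 145, 149 − 3² = 140, 149 − 4² = 133, 149 − 5² = 124, 149 − 6² = 113, 149 − 7² = 100 = 10² ⇒ 149 = 7² + 10².
  Combine using the Brahmagupta–Fibonacci identity (a² + b²)(c² + d²) = (ac − bd)² + (ad + bc)² = (ac + bd)² + (ad − bc)²:
  53 · 149 = 7897: from (2² + 7²)(7² + 10²), take (2·7 − 7·10, 2·10 + 7·7) = (14 − 70, 20 + 49) = (-56, 69); dropping signs (only squares matter) gives (56, 69); check 56² + 69² = 3136 + 4761 = 7897 ✓.
  Scale by k = 4: (4·56, 4·69) = (224, 276).
Step 4: Order so x ≤ y and verify: 224² + 276² = 50176 + 76176 = 126352 = n. ✓

n = 126352 = 224² + 276² (one valid representation with x ≤ y).


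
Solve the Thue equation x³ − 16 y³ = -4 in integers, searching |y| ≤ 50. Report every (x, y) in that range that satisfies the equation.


The equation is x³ - 16y³ = -4. For fixed y, x³ = 16·y³ − 4, so a solution requires the RHS to be a perfect cube.
Strategy: iterate y from -50 to 50, compute RHS = 16·y³ − 4, and check whether it is a (positive or negative) perfect cube.
Check small values of y:
  y = 0: RHS = -4 is not a perfect cube.
  y = 1: RHS = 12 is not a perfect cube.
  y = -1: RHS = -20 is not a perfect cube.
  y = 2: RHS = 124 is not a perfect cube.
  y = -2: RHS = -132 is not a perfect cube.
  y = 3: RHS = 428 is not a perfect cube.
  y = -3: RHS = -436 is not a perfect cube.
Continuing the search up to |y| = 50 finds no solutions either.
No (x, y) in the scanned range satisfies the equation.

No integer solutions with |y| ≤ 50.


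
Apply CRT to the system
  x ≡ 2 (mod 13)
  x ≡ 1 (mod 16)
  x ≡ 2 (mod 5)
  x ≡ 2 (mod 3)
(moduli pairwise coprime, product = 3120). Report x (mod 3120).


Product of moduli M = 13 · 16 · 5 · 3 = 3120.
Merge one congruence at a time:
  Start: x ≡ 2 (mod 13).
  Combine with x ≡ 1 (mod 16); new modulus lcm = 208.
    Write x = 2 + 13·t and substitute into x ≡ 1 (mod 16): 13·t ≡ 1 − 2 = -1 (mod 16).
    Reduce coefficients mod 16: 13·t ≡ 15 (mod 16).
    The inverse of 13 mod 16 is 5 (since 13·5 = 65 = 4·16 + 1), so t ≡ 5·15 = 75 ≡ 11 (mod 16).
    Then x = 2 + 13·11 = 145, valid modulo lcm(13, 16) = 208: x ≡ 145 (mod 208).
  Combine with x ≡ 2 (mod 5); new modulus lcm = 1040.
    Write x = 145 + 208·t and substitute into x ≡ 2 (mod 5): 208·t ≡ 2 − 145 = -143 (mod 5).
    Reduce coefficients mod 5: 3·t ≡ 2 (mod 5).
    The inverse of 3 mod 5 is 2 (since 3·2 = 6 = 1·5 + 1), so t ≡ 2·2 = 4 ≡ 4 (mod 5).
    Then x = 145 + 208·4 = 977, valid modulo lcm(208, 5) = 1040: x ≡ 977 (mod 1040).
  Combine with x ≡ 2 (mod 3); new modulus lcm = 3120.
    Write x = 977 + 1040·t and substitute into x ≡ 2 (mod 3): 1040·t ≡ 2 − 977 = -975 (mod 3).
    Reduce coefficients mod 3: 2·t ≡ 0 (mod 3).
    The inverse of 2 mod 3 is 2 (since 2·2 = 4 = 1·3 + 1), so t ≡ 2·0 = 0 ≡ 0 (mod 3).
    Then x = 977 + 1040·0 = 977, valid modulo lcm(1040, 3) = 3120: x ≡ 977 (mod 3120).
Verify against each original: 977 mod 13 = 2, 977 mod 16 = 1, 977 mod 5 = 2, 977 mod 3 = 2.

x ≡ 977 (mod 3120).


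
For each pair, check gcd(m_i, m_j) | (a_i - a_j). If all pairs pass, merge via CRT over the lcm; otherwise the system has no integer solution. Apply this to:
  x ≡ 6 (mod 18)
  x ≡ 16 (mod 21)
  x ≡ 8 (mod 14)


Moduli 18, 21, 14 are not pairwise coprime, so CRT works modulo lcm(m_i) when all pairwise compatibility conditions hold.
Pairwise compatibility: gcd(m_i, m_j) must divide a_i - a_j for every pair.
Merge one congruence at a time:
  Start: x ≡ 6 (mod 18).
  Combine with x ≡ 16 (mod 21): gcd(18, 21) = 3, and 16 - 6 = 10 is NOT divisible by 3.
    ⇒ system is inconsistent (no integer solution).

No solution (the system is inconsistent).


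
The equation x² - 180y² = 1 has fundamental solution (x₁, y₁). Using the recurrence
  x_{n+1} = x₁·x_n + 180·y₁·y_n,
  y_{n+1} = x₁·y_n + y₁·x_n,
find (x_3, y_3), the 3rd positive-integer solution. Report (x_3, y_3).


Step 1: Find the fundamental solution (x₁, y₁) of x² - 180y² = 1.
  Expand √180 as a continued fraction. a₀ = ⌊√180⌋ = 13; iterate m_{k+1} = d_k·a_k − m_k, d_{k+1} = (180 − m_{k+1}²)/d_k, a_{k+1} = ⌊(a₀ + m_{k+1})/d_{k+1}⌋ (starting m₀ = 0, d₀ = 1), with convergents p_k = a_k·p_{k-1} + p_{k-2}, q_k = a_k·q_{k-1} + q_{k-2} (p₋₁ = 1, q₋₁ = 0):
  k = 0: a₀ = 13; p₀/q₀ = 13/1; p₀² − 180·q₀² = 169 − 180 = -11.
  k = 1: m = 13, d = 11, a = ⌊(13 + 13)/11⌋ = 2; p/q = (2·13 + 1)/(2·1 + 0) = 27/2; p² − 180·q² = 729 − 720 = 9.
  k = 2: m = 9, d = 9, a = ⌊(13 + 9)/9⌋ = 2; p/q = (2·27 + 13)/(2·2 + 1) = 67/5; p² − 180·q² = 4489 − 4500 = -11.
  k = 3: m = 9, d = 11, a = ⌊(13 + 9)/11⌋ = 2; p/q = (2·67 + 27)/(2·5 + 2) = 161/12; p² − 180·q² = 25921 − 25920 = 1.
  The first convergent with p² − 180·q² = 1 gives the fundamental solution (x₁, y₁) = (161, 12).
Step 2: Apply the recurrence (x_{n+1}, y_{n+1}) = (x₁x_n + 180y₁y_n, x₁y_n + y₁x_n) repeatedly.
  From (x_1, y_1) = (161, 12): x_2 = 161·161 + 180·12·12 = 51841; y_2 = 161·12 + 12·161 = 3864.
  From (x_2, y_2) = (51841, 3864): x_3 = 161·51841 + 180·12·3864 = 16692641; y_3 = 161·3864 + 12·51841 = 1244196.
Step 3: Verify x_3² - 180·y_3² = 278644263554881 - 278644263554880 = 1 (should be 1). ✓

(x_1, y_1) = (161, 12); (x_3, y_3) = (16692641, 1244196).


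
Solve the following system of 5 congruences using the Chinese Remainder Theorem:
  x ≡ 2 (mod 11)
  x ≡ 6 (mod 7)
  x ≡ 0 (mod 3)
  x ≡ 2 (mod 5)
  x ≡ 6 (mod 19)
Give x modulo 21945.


Product of moduli M = 11 · 7 · 3 · 5 · 19 = 21945.
Merge one congruence at a time:
  Start: x ≡ 2 (mod 11).
  Combine with x ≡ 6 (mod 7); new modulus lcm = 77.
    Write x = 2 + 11·t and substitute into x ≡ 6 (mod 7): 11·t ≡ 6 − 2 = 4 (mod 7).
    Reduce coefficients mod 7: 4·t ≡ 4 (mod 7).
    The inverse of 4 mod 7 is 2 (since 4·2 = 8 = 1·7 + 1), so t ≡ 2·4 = 8 ≡ 1 (mod 7).
    Then x = 2 + 11·1 = 13, valid modulo lcm(11, 7) = 77: x ≡ 13 (mod 77).
  Combine with x ≡ 0 (mod 3); new modulus lcm = 231.
    Write x = 13 + 77·t and substitute into x ≡ 0 (mod 3): 77·t ≡ 0 − 13 = -13 (mod 3).
    Reduce coefficients mod 3: 2·t ≡ 2 (mod 3).
    The inverse of 2 mod 3 is 2 (since 2·2 = 4 = 1·3 + 1), so t ≡ 2·2 = 4 ≡ 1 (mod 3).
    Then x = 13 + 77·1 = 90, valid modulo lcm(77, 3) = 231: x ≡ 90 (mod 231).
  Combine with x ≡ 2 (mod 5); new modulus lcm = 1155.
    Write x = 90 + 231·t and substitute into x ≡ 2 (mod 5): 231·t ≡ 2 − 90 = -88 (mod 5).
    Reduce coefficients mod 5: 1·t ≡ 2 (mod 5).
    So t ≡ 2 (mod 5).
    Then x = 90 + 231·2 = 552, valid modulo lcm(231, 5) = 1155: x ≡ 552 (mod 1155).
  Combine with x ≡ 6 (mod 19); new modulus lcm = 21945.
    Write x = 552 + 1155·t and substitute into x ≡ 6 (mod 19): 1155·t ≡ 6 − 552 = -546 (mod 19).
    Reduce coefficients mod 19: 15·t ≡ 5 (mod 19).
    The inverse of 15 mod 19 is 14 (since 15·14 = 210 = 11·19 + 1), so t ≡ 14·5 = 70 ≡ 13 (mod 19).
    Then x = 552 + 1155·13 = 15567, valid modulo lcm(1155, 19) = 21945: x ≡ 15567 (mod 21945).
Verify against each original: 15567 mod 11 = 2, 15567 mod 7 = 6, 15567 mod 3 = 0, 15567 mod 5 = 2, 15567 mod 19 = 6.

x ≡ 15567 (mod 21945).


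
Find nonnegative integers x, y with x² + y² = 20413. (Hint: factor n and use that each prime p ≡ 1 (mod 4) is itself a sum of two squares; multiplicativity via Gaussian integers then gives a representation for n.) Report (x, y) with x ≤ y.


Step 1: Factor n = 20413 = 137 · 149.
Step 2: Check the mod-4 condition on each prime factor: 137 ≡ 1 (mod 4), exponent 1; 149 ≡ 1 (mod 4), exponent 1.
All primes ≡ 3 (mod 4) appear to even exponent (or don't appear), so by the two-squares theorem n IS expressible as a sum of two squares.
Step 3: Build a representation. Here n = 137 · 149 is a product of primes ≡ 1 (mod 4). Each prime p ≡ 1 (mod 4) is itself a sum of two squares; find a² by testing p − a² for a perfect square:
  137: 137 − 1² = 136, 137 − 2² = 133, 137 − 3² = 128, 137 − 4² = 121 = 11² ⇒ 137 = 4² + 11².
  149: 149 − 1² = 148, 149 − 2² = 145, 149 − 3² = 140, 149 − 4² = 133, 149 − 5² = 124, 149 − 6² = 113, 149 − 7² = 100 = 10² ⇒ 149 = 7² + 10².
  Combine using the Brahmagupta–Fibonacci identity (a² + b²)(c² + d²) = (ac − bd)² + (ad + bc)² = (ac + bd)² + (ad − bc)²:
  137 · 149 = 20413: from (4² + 11²)(7² + 10²), take (4·7 − 11·10, 4·10 + 11·7) = (28 − 110, 40 + 77) = (-82, 117); dropping signs (only squares matter) gives (82, 117); check 82² + 117² = 6724 + 13689 = 20413 ✓.
Step 4: Order so x ≤ y and verify: 82² + 117² = 6724 + 13689 = 20413 = n. ✓

n = 20413 = 82² + 117² (one valid representation with x ≤ y).


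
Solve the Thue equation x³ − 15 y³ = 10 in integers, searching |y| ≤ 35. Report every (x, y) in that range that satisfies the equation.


The equation is x³ - 15y³ = 10. For fixed y, x³ = 15·y³ + 10, so a solution requires the RHS to be a perfect cube.
Strategy: iterate y from -35 to 35, compute RHS = 15·y³ + 10, and check whether it is a (positive or negative) perfect cube.
Check small values of y:
  y = 0: RHS = 10 is not a perfect cube.
  y = 1: RHS = 25 is not a perfect cube.
  y = -1: RHS = -5 is not a perfect cube.
  y = 2: RHS = 130 is not a perfect cube.
  y = -2: RHS = -110 is not a perfect cube.
  y = 3: RHS = 415 is not a perfect cube.
  y = -3: RHS = -395 is not a perfect cube.
Continuing the search up to |y| = 35 finds no solutions either.
No (x, y) in the scanned range satisfies the equation.

No integer solutions with |y| ≤ 35.


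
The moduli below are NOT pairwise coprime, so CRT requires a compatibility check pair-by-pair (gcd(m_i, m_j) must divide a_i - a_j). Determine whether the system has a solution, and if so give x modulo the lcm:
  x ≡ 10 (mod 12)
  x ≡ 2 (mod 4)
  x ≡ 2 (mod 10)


Moduli 12, 4, 10 are not pairwise coprime, so CRT works modulo lcm(m_i) when all pairwise compatibility conditions hold.
Pairwise compatibility: gcd(m_i, m_j) must divide a_i - a_j for every pair.
Merge one congruence at a time:
  Start: x ≡ 10 (mod 12).
  Combine with x ≡ 2 (mod 4): gcd(12, 4) = 4; 2 - 10 = -8, which IS divisible by 4, so compatible.
    Write x = 10 + 12·t and substitute into x ≡ 2 (mod 4): 12·t ≡ 2 − 10 = -8 (mod 4).
    Divide the congruence (and modulus) by g = 4: 3·t ≡ -2 (mod 1).
    Modulo 1 every t works; take t = 0.
    Then x = 10 + 12·0 = 10, valid modulo lcm(12, 4) = 12: x ≡ 10 (mod 12).
  Combine with x ≡ 2 (mod 10): gcd(12, 10) = 2; 2 - 10 = -8, which IS divisible by 2, so compatible.
    Write x = 10 + 12·t and substitute into x ≡ 2 (mod 10): 12·t ≡ 2 − 10 = -8 (mod 10).
    Divide the congruence (and modulus) by g = 2: 6·t ≡ -4 (mod 5).
    Reduce coefficients mod 5: 1·t ≡ 1 (mod 5).
    So t ≡ 1 (mod 5).
    Then x = 10 + 12·1 = 22, valid modulo lcm(12, 10) = 60: x ≡ 22 (mod 60).
Verify: 22 mod 12 = 10, 22 mod 4 = 2, 22 mod 10 = 2.

x ≡ 22 (mod 60).


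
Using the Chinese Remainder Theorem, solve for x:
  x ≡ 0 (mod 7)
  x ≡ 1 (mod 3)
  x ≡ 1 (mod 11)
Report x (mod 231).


Moduli 7, 3, 11 are pairwise coprime; by CRT there is a unique solution modulo M = 7 · 3 · 11 = 231.
Solve pairwise, accumulating the modulus:
  Start with x ≡ 0 (mod 7).
  Combine with x ≡ 1 (mod 3): since gcd(7, 3) = 1, we get a unique residue mod 21.
    Write x = 0 + 7·t and substitute into x ≡ 1 (mod 3): 7·t ≡ 1 − 0 = 1 (mod 3).
    Reduce coefficients mod 3: 1·t ≡ 1 (mod 3).
    So t ≡ 1 (mod 3).
    Then x = 0 + 7·1 = 7, valid modulo lcm(7, 3) = 21: x ≡ 7 (mod 21).
  Combine with x ≡ 1 (mod 11): since gcd(21, 11) = 1, we get a unique residue mod 231.
    Write x = 7 + 21·t and substitute into x ≡ 1 (mod 11): 21·t ≡ 1 − 7 = -6 (mod 11).
    Reduce coefficients mod 11: 10·t ≡ 5 (mod 11).
    The inverse of 10 mod 11 is 10 (since 10·10 = 100 = 9·11 + 1), so t ≡ 10·5 = 50 ≡ 6 (mod 11).
    Then x = 7 + 21·6 = 133, valid modulo lcm(21, 11) = 231: x ≡ 133 (mod 231).
Verify: 133 mod 7 = 0 ✓, 133 mod 3 = 1 ✓, 133 mod 11 = 1 ✓.

x ≡ 133 (mod 231).


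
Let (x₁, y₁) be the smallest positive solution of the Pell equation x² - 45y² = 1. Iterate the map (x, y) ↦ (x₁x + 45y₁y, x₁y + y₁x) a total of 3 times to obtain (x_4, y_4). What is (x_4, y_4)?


Step 1: Find the fundamental solution (x₁, y₁) of x² - 45y² = 1.
  Expand √45 as a continued fraction. a₀ = ⌊√45⌋ = 6; iterate m_{k+1} = d_k·a_k − m_k, d_{k+1} = (45 − m_{k+1}²)/d_k, a_{k+1} = ⌊(a₀ + m_{k+1})/d_{k+1}⌋ (starting m₀ = 0, d₀ = 1), with convergents p_k = a_k·p_{k-1} + p_{k-2}, q_k = a_k·q_{k-1} + q_{k-2} (p₋₁ = 1, q₋₁ = 0):
  k = 0: a₀ = 6; p₀/q₀ = 6/1; p₀² − 45·q₀² = 36 − 45 = -9.
  k = 1: m = 6, d = 9, a = ⌊(6 + 6)/9⌋ = 1; p/q = (1·6 + 1)/(1·1 + 0) = 7/1; p² − 45·q² = 49 − 45 = 4.
  k = 2: m = 3, d = 4, a = ⌊(6 + 3)/4⌋ = 2; p/q = (2·7 + 6)/(2·1 + 1) = 20/3; p² − 45·q² = 400 − 405 = -5.
  k = 3: m = 5, d = 5, a = ⌊(6 + 5)/5⌋ = 2; p/q = (2·20 + 7)/(2·3 + 1) = 47/7; p² − 45·q² = 2209 − 2205 = 4.
  k = 4: m = 5, d = 4, a = ⌊(6 + 5)/4⌋ = 2; p/q = (2·47 + 20)/(2·7 + 3) = 114/17; p² − 45·q² = 12996 − 13005 = -9.
  k = 5: m = 3, d = 9, a = ⌊(6 + 3)/9⌋ = 1; p/q = (1·114 + 47)/(1·17 + 7) = 161/24; p² − 45·q² = 25921 − 25920 = 1.
  The first convergent with p² − 45·q² = 1 gives the fundamental solution (x₁, y₁) = (161, 24).
Step 2: Apply the recurrence (x_{n+1}, y_{n+1}) = (x₁x_n + 45y₁y_n, x₁y_n + y₁x_n) repeatedly.
  From (x_1, y_1) = (161, 24): x_2 = 161·161 + 45·24·24 = 51841; y_2 = 161·24 + 24·161 = 7728.
  From (x_2, y_2) = (51841, 7728): x_3 = 161·51841 + 45·24·7728 = 16692641; y_3 = 161·7728 + 24·51841 = 2488392.
  From (x_3, y_3) = (16692641, 2488392): x_4 = 161·16692641 + 45·24·2488392 = 5374978561; y_4 = 161·2488392 + 24·16692641 = 801254496.
Step 3: Verify x_4² - 45·y_4² = 28890394531209630721 - 28890394531209630720 = 1 (should be 1). ✓

(x_1, y_1) = (161, 24); (x_4, y_4) = (5374978561, 801254496).


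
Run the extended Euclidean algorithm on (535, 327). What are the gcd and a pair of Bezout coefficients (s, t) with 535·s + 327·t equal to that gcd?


Euclidean algorithm on (535, 327) — divide until remainder is 0:
  535 = 1 · 327 + 208
  327 = 1 · 208 + 119
  208 = 1 · 119 + 89
  119 = 1 · 89 + 30
  89 = 2 · 30 + 29
  30 = 1 · 29 + 1
  29 = 29 · 1 + 0
gcd(535, 327) = 1.
Track Bezout coefficients alongside the remainders: start with r₀ = 535 = a·1 + b·0 (s = 1, t = 0) and r₁ = 327 = a·0 + b·1 (s = 0, t = 1); each new remainder r_{k+1} = r_{k-1} − q_k·r_k inherits s_{k+1} = s_{k-1} − q_k·s_k, t_{k+1} = t_{k-1} − q_k·t_k, so r_k = a·s_k + b·t_k at every step:
  q = 1: r = 208, s = 1 − 1·0 = 1, t = 0 − 1·1 = -1  (check: 535·1 + 327·(-1) = 208)
  q = 1: r = 119, s = 0 − 1·1 = -1, t = 1 − 1·(-1) = 2  (check: 535·(-1) + 327·2 = 119)
  q = 1: r = 89, s = 1 − 1·(-1) = 2, t = -1 − 1·2 = -3  (check: 535·2 + 327·(-3) = 89)
  q = 1: r = 30, s = -1 − 1·2 = -3, t = 2 − 1·(-3) = 5  (check: 535·(-3) + 327·5 = 30)
  q = 2: r = 29, s = 2 − 2·(-3) = 8, t = -3 − 2·5 = -13  (check: 535·8 + 327·(-13) = 29)
  q = 1: r = 1, s = -3 − 1·8 = -11, t = 5 − 1·(-13) = 18  (check: 535·(-11) + 327·18 = 1)
The row with r = 1 (the gcd) gives the Bezout coefficients s = -11, t = 18.
Result: 535 · (-11) + 327 · (18) = 1.

gcd(535, 327) = 1; s = -11, t = 18 (check: 535·(-11) + 327·18 = 1).


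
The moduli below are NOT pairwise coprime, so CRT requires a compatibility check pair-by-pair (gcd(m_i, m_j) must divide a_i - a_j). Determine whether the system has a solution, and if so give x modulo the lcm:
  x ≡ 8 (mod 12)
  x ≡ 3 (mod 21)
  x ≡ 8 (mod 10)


Moduli 12, 21, 10 are not pairwise coprime, so CRT works modulo lcm(m_i) when all pairwise compatibility conditions hold.
Pairwise compatibility: gcd(m_i, m_j) must divide a_i - a_j for every pair.
Merge one congruence at a time:
  Start: x ≡ 8 (mod 12).
  Combine with x ≡ 3 (mod 21): gcd(12, 21) = 3, and 3 - 8 = -5 is NOT divisible by 3.
    ⇒ system is inconsistent (no integer solution).

No solution (the system is inconsistent).


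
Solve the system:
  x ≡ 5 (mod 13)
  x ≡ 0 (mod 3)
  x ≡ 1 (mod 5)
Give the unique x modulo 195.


Moduli 13, 3, 5 are pairwise coprime; by CRT there is a unique solution modulo M = 13 · 3 · 5 = 195.
Solve pairwise, accumulating the modulus:
  Start with x ≡ 5 (mod 13).
  Combine with x ≡ 0 (mod 3): since gcd(13, 3) = 1, we get a unique residue mod 39.
    Write x = 5 + 13·t and substitute into x ≡ 0 (mod 3): 13·t ≡ 0 − 5 = -5 (mod 3).
    Reduce coefficients mod 3: 1·t ≡ 1 (mod 3).
    So t ≡ 1 (mod 3).
    Then x = 5 + 13·1 = 18, valid modulo lcm(13, 3) = 39: x ≡ 18 (mod 39).
  Combine with x ≡ 1 (mod 5): since gcd(39, 5) = 1, we get a unique residue mod 195.
    Write x = 18 + 39·t and substitute into x ≡ 1 (mod 5): 39·t ≡ 1 − 18 = -17 (mod 5).
    Reduce coefficients mod 5: 4·t ≡ 3 (mod 5).
    The inverse of 4 mod 5 is 4 (since 4·4 = 16 = 3·5 + 1), so t ≡ 4·3 = 12 ≡ 2 (mod 5).
    Then x = 18 + 39·2 = 96, valid modulo lcm(39, 5) = 195: x ≡ 96 (mod 195).
Verify: 96 mod 13 = 5 ✓, 96 mod 3 = 0 ✓, 96 mod 5 = 1 ✓.

x ≡ 96 (mod 195).


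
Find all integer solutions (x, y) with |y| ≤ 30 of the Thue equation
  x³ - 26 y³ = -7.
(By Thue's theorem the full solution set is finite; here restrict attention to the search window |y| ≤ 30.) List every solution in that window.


The equation is x³ - 26y³ = -7. For fixed y, x³ = 26·y³ − 7, so a solution requires the RHS to be a perfect cube.
Strategy: iterate y from -30 to 30, compute RHS = 26·y³ − 7, and check whether it is a (positive or negative) perfect cube.
Check small values of y:
  y = 0: RHS = -7 is not a perfect cube.
  y = 1: RHS = 19 is not a perfect cube.
  y = -1: RHS = -33 is not a perfect cube.
  y = 2: RHS = 201 is not a perfect cube.
  y = -2: RHS = -215 is not a perfect cube.
  y = 3: RHS = 695 is not a perfect cube.
  y = -3: RHS = -709 is not a perfect cube.
Continuing the search up to |y| = 30 finds no solutions either.
No (x, y) in the scanned range satisfies the equation.

No integer solutions with |y| ≤ 30.


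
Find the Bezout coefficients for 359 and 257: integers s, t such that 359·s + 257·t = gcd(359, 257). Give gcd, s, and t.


Euclidean algorithm on (359, 257) — divide until remainder is 0:
  359 = 1 · 257 + 102
  257 = 2 · 102 + 53
  102 = 1 · 53 + 49
  53 = 1 · 49 + 4
  49 = 12 · 4 + 1
  4 = 4 · 1 + 0
gcd(359, 257) = 1.
Track Bezout coefficients alongside the remainders: start with r₀ = 359 = a·1 + b·0 (s = 1, t = 0) and r₁ = 257 = a·0 + b·1 (s = 0, t = 1); each new remainder r_{k+1} = r_{k-1} − q_k·r_k inherits s_{k+1} = s_{k-1} − q_k·s_k, t_{k+1} = t_{k-1} − q_k·t_k, so r_k = a·s_k + b·t_k at every step:
  q = 1: r = 102, s = 1 − 1·0 = 1, t = 0 − 1·1 = -1  (check: 359·1 + 257·(-1) = 102)
  q = 2: r = 53, s = 0 − 2·1 = -2, t = 1 − 2·(-1) = 3  (check: 359·(-2) + 257·3 = 53)
  q = 1: r = 49, s = 1 − 1·(-2) = 3, t = -1 − 1·3 = -4  (check: 359·3 + 257·(-4) = 49)
  q = 1: r = 4, s = -2 − 1·3 = -5, t = 3 − 1·(-4) = 7  (check: 359·(-5) + 257·7 = 4)
  q = 12: r = 1, s = 3 − 12·(-5) = 63, t = -4 − 12·7 = -88  (check: 359·63 + 257·(-88) = 1)
The row with r = 1 (the gcd) gives the Bezout coefficients s = 63, t = -88.
Result: 359 · (63) + 257 · (-88) = 1.

gcd(359, 257) = 1; s = 63, t = -88 (check: 359·63 + 257·(-88) = 1).


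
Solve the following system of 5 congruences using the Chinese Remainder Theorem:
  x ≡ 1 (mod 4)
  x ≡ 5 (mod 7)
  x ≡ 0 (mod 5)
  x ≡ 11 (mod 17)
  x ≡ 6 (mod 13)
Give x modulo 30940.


Product of moduli M = 4 · 7 · 5 · 17 · 13 = 30940.
Merge one congruence at a time:
  Start: x ≡ 1 (mod 4).
  Combine with x ≡ 5 (mod 7); new modulus lcm = 28.
    Write x = 1 + 4·t and substitute into x ≡ 5 (mod 7): 4·t ≡ 5 − 1 = 4 (mod 7).
    The inverse of 4 mod 7 is 2 (since 4·2 = 8 = 1·7 + 1), so t ≡ 2·4 = 8 ≡ 1 (mod 7).
    Then x = 1 + 4·1 = 5, valid modulo lcm(4, 7) = 28: x ≡ 5 (mod 28).
  Combine with x ≡ 0 (mod 5); new modulus lcm = 140.
    Write x = 5 + 28·t and substitute into x ≡ 0 (mod 5): 28·t ≡ 0 − 5 = -5 (mod 5).
    Reduce coefficients mod 5: 3·t ≡ 0 (mod 5).
    The inverse of 3 mod 5 is 2 (since 3·2 = 6 = 1·5 + 1), so t ≡ 2·0 = 0 ≡ 0 (mod 5).
    Then x = 5 + 28·0 = 5, valid modulo lcm(28, 5) = 140: x ≡ 5 (mod 140).
  Combine with x ≡ 11 (mod 17); new modulus lcm = 2380.
    Write x = 5 + 140·t and substitute into x ≡ 11 (mod 17): 140·t ≡ 11 − 5 = 6 (mod 17).
    Reduce coefficients mod 17: 4·t ≡ 6 (mod 17).
    The inverse of 4 mod 17 is 13 (since 4·13 = 52 = 3·17 + 1), so t ≡ 13·6 = 78 ≡ 10 (mod 17).
    Then x = 5 + 140·10 = 1405, valid modulo lcm(140, 17) = 2380: x ≡ 1405 (mod 2380).
  Combine with x ≡ 6 (mod 13); new modulus lcm = 30940.
    Write x = 1405 + 2380·t and substitute into x ≡ 6 (mod 13): 2380·t ≡ 6 − 1405 = -1399 (mod 13).
    Reduce coefficients mod 13: 1·t ≡ 5 (mod 13).
    So t ≡ 5 (mod 13).
    Then x = 1405 + 2380·5 = 13305, valid modulo lcm(2380, 13) = 30940: x ≡ 13305 (mod 30940).
Verify against each original: 13305 mod 4 = 1, 13305 mod 7 = 5, 13305 mod 5 = 0, 13305 mod 17 = 11, 13305 mod 13 = 6.

x ≡ 13305 (mod 30940).


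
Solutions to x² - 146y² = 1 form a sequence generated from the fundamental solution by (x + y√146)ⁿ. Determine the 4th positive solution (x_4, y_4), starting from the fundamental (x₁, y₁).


Step 1: Find the fundamental solution (x₁, y₁) of x² - 146y² = 1.
  Expand √146 as a continued fraction. a₀ = ⌊√146⌋ = 12; iterate m_{k+1} = d_k·a_k − m_k, d_{k+1} = (146 − m_{k+1}²)/d_k, a_{k+1} = ⌊(a₀ + m_{k+1})/d_{k+1}⌋ (starting m₀ = 0, d₀ = 1), with convergents p_k = a_k·p_{k-1} + p_{k-2}, q_k = a_k·q_{k-1} + q_{k-2} (p₋₁ = 1, q₋₁ = 0):
  k = 0: a₀ = 12; p₀/q₀ = 12/1; p₀² − 146·q₀² = 144 − 146 = -2.
  k = 1: m = 12, d = 2, a = ⌊(12 + 12)/2⌋ = 12; p/q = (12·12 + 1)/(12·1 + 0) = 145/12; p² − 146·q² = 21025 − 21024 = 1.
  The first convergent with p² − 146·q² = 1 gives the fundamental solution (x₁, y₁) = (145, 12).
Step 2: Apply the recurrence (x_{n+1}, y_{n+1}) = (x₁x_n + 146y₁y_n, x₁y_n + y₁x_n) repeatedly.
  From (x_1, y_1) = (145, 12): x_2 = 145·145 + 146·12·12 = 42049; y_2 = 145·12 + 12·145 = 3480.
  From (x_2, y_2) = (42049, 3480): x_3 = 145·42049 + 146·12·3480 = 12194065; y_3 = 145·3480 + 12·42049 = 1009188.
  From (x_3, y_3) = (12194065, 1009188): x_4 = 145·12194065 + 146·12·1009188 = 3536236801; y_4 = 145·1009188 + 12·12194065 = 292661040.
Step 3: Verify x_4² - 146·y_4² = 12504970712746713601 - 12504970712746713600 = 1 (should be 1). ✓

(x_1, y_1) = (145, 12); (x_4, y_4) = (3536236801, 292661040).


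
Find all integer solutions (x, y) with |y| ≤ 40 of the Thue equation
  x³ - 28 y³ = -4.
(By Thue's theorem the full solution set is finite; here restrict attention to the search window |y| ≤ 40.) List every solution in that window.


The equation is x³ - 28y³ = -4. For fixed y, x³ = 28·y³ − 4, so a solution requires the RHS to be a perfect cube.
Strategy: iterate y from -40 to 40, compute RHS = 28·y³ − 4, and check whether it is a (positive or negative) perfect cube.
Check small values of y:
  y = 0: RHS = -4 is not a perfect cube.
  y = 1: RHS = 24 is not a perfect cube.
  y = -1: RHS = -32 is not a perfect cube.
  y = 2: RHS = 220 is not a perfect cube.
  y = -2: RHS = -228 is not a perfect cube.
  y = 3: RHS = 752 is not a perfect cube.
  y = -3: RHS = -760 is not a perfect cube.
Continuing the search up to |y| = 40 finds no solutions either.
No (x, y) in the scanned range satisfies the equation.

No integer solutions with |y| ≤ 40.


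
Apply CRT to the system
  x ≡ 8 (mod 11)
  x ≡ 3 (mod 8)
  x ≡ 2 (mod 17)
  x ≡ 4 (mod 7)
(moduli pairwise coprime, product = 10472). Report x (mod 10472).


Product of moduli M = 11 · 8 · 17 · 7 = 10472.
Merge one congruence at a time:
  Start: x ≡ 8 (mod 11).
  Combine with x ≡ 3 (mod 8); new modulus lcm = 88.
    Write x = 8 + 11·t and substitute into x ≡ 3 (mod 8): 11·t ≡ 3 − 8 = -5 (mod 8).
    Reduce coefficients mod 8: 3·t ≡ 3 (mod 8).
    The inverse of 3 mod 8 is 3 (since 3·3 = 9 = 1·8 + 1), so t ≡ 3·3 = 9 ≡ 1 (mod 8).
    Then x = 8 + 11·1 = 19, valid modulo lcm(11, 8) = 88: x ≡ 19 (mod 88).
  Combine with x ≡ 2 (mod 17); new modulus lcm = 1496.
    Write x = 19 + 88·t and substitute into x ≡ 2 (mod 17): 88·t ≡ 2 − 19 = -17 (mod 17).
    Reduce coefficients mod 17: 3·t ≡ 0 (mod 17).
    The inverse of 3 mod 17 is 6 (since 3·6 = 18 = 1·17 + 1), so t ≡ 6·0 = 0 ≡ 0 (mod 17).
    Then x = 19 + 88·0 = 19, valid modulo lcm(88, 17) = 1496: x ≡ 19 (mod 1496).
  Combine with x ≡ 4 (mod 7); new modulus lcm = 10472.
    Write x = 19 + 1496·t and substitute into x ≡ 4 (mod 7): 1496·t ≡ 4 − 19 = -15 (mod 7).
    Reduce coefficients mod 7: 5·t ≡ 6 (mod 7).
    The inverse of 5 mod 7 is 3 (since 5·3 = 15 = 2·7 + 1), so t ≡ 3·6 = 18 ≡ 4 (mod 7).
    Then x = 19 + 1496·4 = 6003, valid modulo lcm(1496, 7) = 10472: x ≡ 6003 (mod 10472).
Verify against each original: 6003 mod 11 = 8, 6003 mod 8 = 3, 6003 mod 17 = 2, 6003 mod 7 = 4.

x ≡ 6003 (mod 10472).


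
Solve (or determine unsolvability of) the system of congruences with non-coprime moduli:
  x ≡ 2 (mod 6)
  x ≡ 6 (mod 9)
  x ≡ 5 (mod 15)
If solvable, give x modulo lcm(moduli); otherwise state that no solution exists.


Moduli 6, 9, 15 are not pairwise coprime, so CRT works modulo lcm(m_i) when all pairwise compatibility conditions hold.
Pairwise compatibility: gcd(m_i, m_j) must divide a_i - a_j for every pair.
Merge one congruence at a time:
  Start: x ≡ 2 (mod 6).
  Combine with x ≡ 6 (mod 9): gcd(6, 9) = 3, and 6 - 2 = 4 is NOT divisible by 3.
    ⇒ system is inconsistent (no integer solution).

No solution (the system is inconsistent).


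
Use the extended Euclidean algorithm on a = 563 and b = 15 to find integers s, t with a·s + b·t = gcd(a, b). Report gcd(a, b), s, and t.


Euclidean algorithm on (563, 15) — divide until remainder is 0:
  563 = 37 · 15 + 8
  15 = 1 · 8 + 7
  8 = 1 · 7 + 1
  7 = 7 · 1 + 0
gcd(563, 15) = 1.
Track Bezout coefficients alongside the remainders: start with r₀ = 563 = a·1 + b·0 (s = 1, t = 0) and r₁ = 15 = a·0 + b·1 (s = 0, t = 1); each new remainder r_{k+1} = r_{k-1} − q_k·r_k inherits s_{k+1} = s_{k-1} − q_k·s_k, t_{k+1} = t_{k-1} − q_k·t_k, so r_k = a·s_k + b·t_k at every step:
  q = 37: r = 8, s = 1 − 37·0 = 1, t = 0 − 37·1 = -37  (check: 563·1 + 15·(-37) = 8)
  q = 1: r = 7, s = 0 − 1·1 = -1, t = 1 − 1·(-37) = 38  (check: 563·(-1) + 15·38 = 7)
  q = 1: r = 1, s = 1 − 1·(-1) = 2, t = -37 − 1·38 = -75  (check: 563·2 + 15·(-75) = 1)
The row with r = 1 (the gcd) gives the Bezout coefficients s = 2, t = -75.
Result: 563 · (2) + 15 · (-75) = 1.

gcd(563, 15) = 1; s = 2, t = -75 (check: 563·2 + 15·(-75) = 1).


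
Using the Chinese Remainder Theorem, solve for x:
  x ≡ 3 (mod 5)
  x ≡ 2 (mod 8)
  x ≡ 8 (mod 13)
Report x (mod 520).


Moduli 5, 8, 13 are pairwise coprime; by CRT there is a unique solution modulo M = 5 · 8 · 13 = 520.
Solve pairwise, accumulating the modulus:
  Start with x ≡ 3 (mod 5).
  Combine with x ≡ 2 (mod 8): since gcd(5, 8) = 1, we get a unique residue mod 40.
    Write x = 3 + 5·t and substitute into x ≡ 2 (mod 8): 5·t ≡ 2 − 3 = -1 (mod 8).
    Reduce coefficients mod 8: 5·t ≡ 7 (mod 8).
    The inverse of 5 mod 8 is 5 (since 5·5 = 25 = 3·8 + 1), so t ≡ 5·7 = 35 ≡ 3 (mod 8).
    Then x = 3 + 5·3 = 18, valid modulo lcm(5, 8) = 40: x ≡ 18 (mod 40).
  Combine with x ≡ 8 (mod 13): since gcd(40, 13) = 1, we get a unique residue mod 520.
    Write x = 18 + 40·t and substitute into x ≡ 8 (mod 13): 40·t ≡ 8 − 18 = -10 (mod 13).
    Reduce coefficients mod 13: 1·t ≡ 3 (mod 13).
    So t ≡ 3 (mod 13).
    Then x = 18 + 40·3 = 138, valid modulo lcm(40, 13) = 520: x ≡ 138 (mod 520).
Verify: 138 mod 5 = 3 ✓, 138 mod 8 = 2 ✓, 138 mod 13 = 8 ✓.

x ≡ 138 (mod 520).


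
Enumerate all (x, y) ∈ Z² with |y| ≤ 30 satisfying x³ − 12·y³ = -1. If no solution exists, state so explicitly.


The equation is x³ - 12y³ = -1. For fixed y, x³ = 12·y³ − 1, so a solution requires the RHS to be a perfect cube.
Strategy: iterate y from -30 to 30, compute RHS = 12·y³ − 1, and check whether it is a (positive or negative) perfect cube.
Check small values of y:
  y = 0: RHS = -1 = (-1)³ ⇒ x = -1 works.
  y = 1: RHS = 11 is not a perfect cube.
  y = -1: RHS = -13 is not a perfect cube.
  y = 2: RHS = 95 is not a perfect cube.
  y = -2: RHS = -97 is not a perfect cube.
  y = 3: RHS = 323 is not a perfect cube.
  y = -3: RHS = -325 is not a perfect cube.
Continuing the search up to |y| = 30 finds no further solutions beyond those listed.
Collected solutions: (-1, 0).

Solutions (with |y| ≤ 30): (-1, 0).


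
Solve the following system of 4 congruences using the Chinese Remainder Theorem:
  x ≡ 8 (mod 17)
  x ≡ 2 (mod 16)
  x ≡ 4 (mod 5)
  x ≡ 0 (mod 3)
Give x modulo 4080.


Product of moduli M = 17 · 16 · 5 · 3 = 4080.
Merge one congruence at a time:
  Start: x ≡ 8 (mod 17).
  Combine with x ≡ 2 (mod 16); new modulus lcm = 272.
    Write x = 8 + 17·t and substitute into x ≡ 2 (mod 16): 17·t ≡ 2 − 8 = -6 (mod 16).
    Reduce coefficients mod 16: 1·t ≡ 10 (mod 16).
    So t ≡ 10 (mod 16).
    Then x = 8 + 17·10 = 178, valid modulo lcm(17, 16) = 272: x ≡ 178 (mod 272).
  Combine with x ≡ 4 (mod 5); new modulus lcm = 1360.
    Write x = 178 + 272·t and substitute into x ≡ 4 (mod 5): 272·t ≡ 4 − 178 = -174 (mod 5).
    Reduce coefficients mod 5: 2·t ≡ 1 (mod 5).
    The inverse of 2 mod 5 is 3 (since 2·3 = 6 = 1·5 + 1), so t ≡ 3·1 = 3 ≡ 3 (mod 5).
    Then x = 178 + 272·3 = 994, valid modulo lcm(272, 5) = 1360: x ≡ 994 (mod 1360).
  Combine with x ≡ 0 (mod 3); new modulus lcm = 4080.
    Write x = 994 + 1360·t and substitute into x ≡ 0 (mod 3): 1360·t ≡ 0 − 994 = -994 (mod 3).
    Reduce coefficients mod 3: 1·t ≡ 2 (mod 3).
    So t ≡ 2 (mod 3).
    Then x = 994 + 1360·2 = 3714, valid modulo lcm(1360, 3) = 4080: x ≡ 3714 (mod 4080).
Verify against each original: 3714 mod 17 = 8, 3714 mod 16 = 2, 3714 mod 5 = 4, 3714 mod 3 = 0.

x ≡ 3714 (mod 4080).


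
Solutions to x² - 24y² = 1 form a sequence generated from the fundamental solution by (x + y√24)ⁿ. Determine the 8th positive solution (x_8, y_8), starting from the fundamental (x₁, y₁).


Step 1: Find the fundamental solution (x₁, y₁) of x² - 24y² = 1.
  Expand √24 as a continued fraction. a₀ = ⌊√24⌋ = 4; iterate m_{k+1} = d_k·a_k − m_k, d_{k+1} = (24 − m_{k+1}²)/d_k, a_{k+1} = ⌊(a₀ + m_{k+1})/d_{k+1}⌋ (starting m₀ = 0, d₀ = 1), with convergents p_k = a_k·p_{k-1} + p_{k-2}, q_k = a_k·q_{k-1} + q_{k-2} (p₋₁ = 1, q₋₁ = 0):
  k = 0: a₀ = 4; p₀/q₀ = 4/1; p₀² − 24·q₀² = 16 − 24 = -8.
  k = 1: m = 4, d = 8, a = ⌊(4 + 4)/8⌋ = 1; p/q = (1·4 + 1)/(1·1 + 0) = 5/1; p² − 24·q² = 25 − 24 = 1.
  The first convergent with p² − 24·q² = 1 gives the fundamental solution (x₁, y₁) = (5, 1).
Step 2: Apply the recurrence (x_{n+1}, y_{n+1}) = (x₁x_n + 24y₁y_n, x₁y_n + y₁x_n) repeatedly.
  From (x_1, y_1) = (5, 1): x_2 = 5·5 + 24·1·1 = 49; y_2 = 5·1 + 1·5 = 10.
  From (x_2, y_2) = (49, 10): x_3 = 5·49 + 24·1·10 = 485; y_3 = 5·10 + 1·49 = 99.
  From (x_3, y_3) = (485, 99): x_4 = 5·485 + 24·1·99 = 4801; y_4 = 5·99 + 1·485 = 980.
  From (x_4, y_4) = (4801, 980): x_5 = 5·4801 + 24·1·980 = 47525; y_5 = 5·980 + 1·4801 = 9701.
  From (x_5, y_5) = (47525, 9701): x_6 = 5·47525 + 24·1·9701 = 470449; y_6 = 5·9701 + 1·47525 = 96030.
  From (x_6, y_6) = (470449, 96030): x_7 = 5·470449 + 24·1·96030 = 4656965; y_7 = 5·96030 + 1·470449 = 950599.
  From (x_7, y_7) = (4656965, 950599): x_8 = 5·4656965 + 24·1·950599 = 46099201; y_8 = 5·950599 + 1·4656965 = 9409960.
Step 3: Verify x_8² - 24·y_8² = 2125136332838401 - 2125136332838400 = 1 (should be 1). ✓

(x_1, y_1) = (5, 1); (x_8, y_8) = (46099201, 9409960).


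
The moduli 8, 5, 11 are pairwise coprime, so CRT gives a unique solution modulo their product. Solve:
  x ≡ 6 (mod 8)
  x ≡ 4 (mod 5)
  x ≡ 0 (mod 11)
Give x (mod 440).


Moduli 8, 5, 11 are pairwise coprime; by CRT there is a unique solution modulo M = 8 · 5 · 11 = 440.
Solve pairwise, accumulating the modulus:
  Start with x ≡ 6 (mod 8).
  Combine with x ≡ 4 (mod 5): since gcd(8, 5) = 1, we get a unique residue mod 40.
    Write x = 6 + 8·t and substitute into x ≡ 4 (mod 5): 8·t ≡ 4 − 6 = -2 (mod 5).
    Reduce coefficients mod 5: 3·t ≡ 3 (mod 5).
    The inverse of 3 mod 5 is 2 (since 3·2 = 6 = 1·5 + 1), so t ≡ 2·3 = 6 ≡ 1 (mod 5).
    Then x = 6 + 8·1 = 14, valid modulo lcm(8, 5) = 40: x ≡ 14 (mod 40).
  Combine with x ≡ 0 (mod 11): since gcd(40, 11) = 1, we get a unique residue mod 440.
    Write x = 14 + 40·t and substitute into x ≡ 0 (mod 11): 40·t ≡ 0 − 14 = -14 (mod 11).
    Reduce coefficients mod 11: 7·t ≡ 8 (mod 11).
    The inverse of 7 mod 11 is 8 (since 7·8 = 56 = 5·11 + 1), so t ≡ 8·8 = 64 ≡ 9 (mod 11).
    Then x = 14 + 40·9 = 374, valid modulo lcm(40, 11) = 440: x ≡ 374 (mod 440).
Verify: 374 mod 8 = 6 ✓, 374 mod 5 = 4 ✓, 374 mod 11 = 0 ✓.

x ≡ 374 (mod 440).


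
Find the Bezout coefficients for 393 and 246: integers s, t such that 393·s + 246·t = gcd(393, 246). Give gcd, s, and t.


Euclidean algorithm on (393, 246) — divide until remainder is 0:
  393 = 1 · 246 + 147
  246 = 1 · 147 + 99
  147 = 1 · 99 + 48
  99 = 2 · 48 + 3
  48 = 16 · 3 + 0
gcd(393, 246) = 3.
Track Bezout coefficients alongside the remainders: start with r₀ = 393 = a·1 + b·0 (s = 1, t = 0) and r₁ = 246 = a·0 + b·1 (s = 0, t = 1); each new remainder r_{k+1} = r_{k-1} − q_k·r_k inherits s_{k+1} = s_{k-1} − q_k·s_k, t_{k+1} = t_{k-1} − q_k·t_k, so r_k = a·s_k + b·t_k at every step:
  q = 1: r = 147, s = 1 − 1·0 = 1, t = 0 − 1·1 = -1  (check: 393·1 + 246·(-1) = 147)
  q = 1: r = 99, s = 0 − 1·1 = -1, t = 1 − 1·(-1) = 2  (check: 393·(-1) + 246·2 = 99)
  q = 1: r = 48, s = 1 − 1·(-1) = 2, t = -1 − 1·2 = -3  (check: 393·2 + 246·(-3) = 48)
  q = 2: r = 3, s = -1 − 2·2 = -5, t = 2 − 2·(-3) = 8  (check: 393·(-5) + 246·8 = 3)
The row with r = 3 (the gcd) gives the Bezout coefficients s = -5, t = 8.
Result: 393 · (-5) + 246 · (8) = 3.

gcd(393, 246) = 3; s = -5, t = 8 (check: 393·(-5) + 246·8 = 3).


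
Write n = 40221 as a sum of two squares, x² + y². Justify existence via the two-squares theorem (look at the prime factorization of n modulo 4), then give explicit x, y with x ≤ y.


Step 1: Factor n = 40221 = 3^2 · 41 · 109.
Step 2: Check the mod-4 condition on each prime factor: 3 ≡ 3 (mod 4), exponent 2 (must be even); 41 ≡ 1 (mod 4), exponent 1; 109 ≡ 1 (mod 4), exponent 1.
All primes ≡ 3 (mod 4) appear to even exponent (or don't appear), so by the two-squares theorem n IS expressible as a sum of two squares.
Step 3: Build a representation. Group n = k² · m with k = 3 and m = 41 · 109 = 4469 (a product of primes ≡ 1 (mod 4)); a representation of m scales to one of n via (k·x)² + (k·y)² = k²(x² + y²). Each prime p ≡ 1 (mod 4) is itself a sum of two squares; find a² by testing p − a² for a perfect square:
  41: 41 − 1² = 40, 41 − 2² = 37, 41 − 3² = 32, 41 − 4² = 25 = 5² ⇒ 41 = 4² + 5².
  109: 109 − 1² = 108, 109 − 2² = 105, 109 − 3² = 100 = 10² ⇒ 109 = 3² + 10².
  Combine using the Brahmagupta–Fibonacci identity (a² + b²)(c² + d²) = (ac − bd)² + (ad + bc)² = (ac + bd)² + (ad − bc)²:
  41 · 109 = 4469: from (4² + 5²)(3² + 10²), take (4·3 − 5·10, 4·10 + 5·3) = (12 − 50, 40 + 15) = (-38, 55); dropping signs (only squares matter) gives (38, 55); check 38² + 55² = 1444 + 3025 = 4469 ✓.
  Scale by k = 3: (3·38, 3·55) = (114, 165).
Step 4: Order so x ≤ y and verify: 114² + 165² = 12996 + 27225 = 40221 = n. ✓

n = 40221 = 114² + 165² (one valid representation with x ≤ y).
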